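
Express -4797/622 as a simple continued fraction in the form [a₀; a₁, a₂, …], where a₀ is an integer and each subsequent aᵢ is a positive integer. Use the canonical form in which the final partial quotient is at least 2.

[-8; 3, 2, 9, 2, 4]

Apply division with remainder until the remainder is 0:
⌊-4797/622⌋ = -8, remainder 179
⌊622/179⌋ = 3, remainder 85
⌊179/85⌋ = 2, remainder 9
⌊85/9⌋ = 9, remainder 4
⌊9/4⌋ = 2, remainder 1
⌊4/1⌋ = 4, remainder 0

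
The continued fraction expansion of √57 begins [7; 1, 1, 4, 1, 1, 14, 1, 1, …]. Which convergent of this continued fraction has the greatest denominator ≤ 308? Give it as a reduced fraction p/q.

List convergents until the denominator exceeds the bound:
a_0 = 7: 7/1  (≤ bound)
a_1 = 1: 8/1  (≤ bound)
a_2 = 1: 15/2  (≤ bound)
a_3 = 4: 68/9  (≤ bound)
a_4 = 1: 83/11  (≤ bound)
a_5 = 1: 151/20  (≤ bound)
a_6 = 14: 2197/291  (≤ bound)
a_7 = 1: 2348/311  (> 308, stop)

2197/291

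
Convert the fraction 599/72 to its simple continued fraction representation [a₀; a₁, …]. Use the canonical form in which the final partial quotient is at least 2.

[8; 3, 7, 1, 2]

⌊599/72⌋ = 8, remainder 23
⌊72/23⌋ = 3, remainder 3
⌊23/3⌋ = 7, remainder 2
⌊3/2⌋ = 1, remainder 1
⌊2/1⌋ = 2, remainder 0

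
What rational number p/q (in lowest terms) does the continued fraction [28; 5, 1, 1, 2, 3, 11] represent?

30236/1073

a_0 = 28: 28/1
a_1 = 5: 141/5
a_2 = 1: 169/6
a_3 = 1: 310/11
a_4 = 2: 789/28
a_5 = 3: 2677/95
a_6 = 11: 30236/1073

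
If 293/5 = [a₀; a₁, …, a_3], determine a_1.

1

Apply division with remainder until the remainder is 0:
293 ÷ 5 → quotient 58, remainder 3
5 ÷ 3 → quotient 1, remainder 2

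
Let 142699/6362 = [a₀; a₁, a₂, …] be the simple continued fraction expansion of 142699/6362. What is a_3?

15

142699 = 22·6362 + 2735, so a_0 = 22
6362 = 2·2735 + 892, so a_1 = 2
2735 = 3·892 + 59, so a_2 = 3
892 = 15·59 + 7, so a_3 = 15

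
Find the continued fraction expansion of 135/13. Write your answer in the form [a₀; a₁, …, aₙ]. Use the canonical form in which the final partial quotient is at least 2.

Run the Euclidean algorithm, recording each quotient:
⌊135/13⌋ = 10, remainder 5
⌊13/5⌋ = 2, remainder 3
⌊5/3⌋ = 1, remainder 2
⌊3/2⌋ = 1, remainder 1
⌊2/1⌋ = 2, remainder 0

[10; 2, 1, 1, 2]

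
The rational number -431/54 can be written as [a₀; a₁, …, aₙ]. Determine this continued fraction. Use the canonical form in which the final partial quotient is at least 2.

[-8; 54]

-431 = -8·54 + 1, so a_0 = -8
54 = 54·1 + 0, so a_1 = 54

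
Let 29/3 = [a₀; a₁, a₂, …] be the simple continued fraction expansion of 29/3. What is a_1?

29 ÷ 3 → quotient 9, remainder 2
3 ÷ 2 → quotient 1, remainder 1

1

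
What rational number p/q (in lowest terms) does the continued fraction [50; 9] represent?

Start with 9.
50 + 1/(9/1) = 50 + 1/9 = 451/9

451/9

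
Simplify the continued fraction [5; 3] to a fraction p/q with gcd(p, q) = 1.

16/3

a_0 = 5: 5/1
a_1 = 3: 16/3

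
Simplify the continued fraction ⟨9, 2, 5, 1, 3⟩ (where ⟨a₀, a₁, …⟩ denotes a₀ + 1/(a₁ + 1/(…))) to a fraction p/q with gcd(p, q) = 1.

473/50

Collapse the nested fraction from the inside out:
Start with 3.
1 + 1/(3/1) = 1 + 1/3 = 4/3
5 + 1/(4/3) = 5 + 3/4 = 23/4
2 + 1/(23/4) = 2 + 4/23 = 50/23
9 + 1/(50/23) = 9 + 23/50 = 473/50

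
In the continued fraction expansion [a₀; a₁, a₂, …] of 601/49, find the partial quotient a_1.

Repeatedly divide and take the remainder:
601 ÷ 49 → quotient 12, remainder 13
49 ÷ 13 → quotient 3, remainder 10

3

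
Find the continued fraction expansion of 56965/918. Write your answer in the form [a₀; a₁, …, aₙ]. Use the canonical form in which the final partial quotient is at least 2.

[62; 18, 1, 2, 1, 3, 3]

Apply division with remainder until the remainder is 0:
56965 = 62·918 + 49, so a_0 = 62
918 = 18·49 + 36, so a_1 = 18
49 = 1·36 + 13, so a_2 = 1
36 = 2·13 + 10, so a_3 = 2
13 = 1·10 + 3, so a_4 = 1
10 = 3·3 + 1, so a_5 = 3
3 = 3·1 + 0, so a_6 = 3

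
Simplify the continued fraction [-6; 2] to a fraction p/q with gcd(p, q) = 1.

Start with 2.
-6 + 1/(2/1) = -6 + 1/2 = -11/2

-11/2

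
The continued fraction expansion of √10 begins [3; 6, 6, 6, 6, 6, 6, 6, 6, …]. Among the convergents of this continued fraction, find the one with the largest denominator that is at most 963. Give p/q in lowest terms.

a_0 = 3: 3/1  (≤ bound)
a_1 = 6: 19/6  (≤ bound)
a_2 = 6: 117/37  (≤ bound)
a_3 = 6: 721/228  (≤ bound)
a_4 = 6: 4443/1405  (> 963, stop)

721/228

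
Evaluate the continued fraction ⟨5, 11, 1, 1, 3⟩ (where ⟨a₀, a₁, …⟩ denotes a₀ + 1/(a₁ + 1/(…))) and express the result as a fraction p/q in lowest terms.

412/81

Start with 3.
1 + 1/(3/1) = 1 + 1/3 = 4/3
1 + 1/(4/3) = 1 + 3/4 = 7/4
11 + 1/(7/4) = 11 + 4/7 = 81/7
5 + 1/(81/7) = 5 + 7/81 = 412/81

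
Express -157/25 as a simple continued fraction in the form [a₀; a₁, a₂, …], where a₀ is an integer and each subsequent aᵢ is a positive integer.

[-7; 1, 2, 1, 1, 3]

Run the Euclidean algorithm, recording each quotient:
-157 = -7·25 + 18, so a_0 = -7
25 = 1·18 + 7, so a_1 = 1
18 = 2·7 + 4, so a_2 = 2
7 = 1·4 + 3, so a_3 = 1
4 = 1·3 + 1, so a_4 = 1
3 = 3·1 + 0, so a_5 = 3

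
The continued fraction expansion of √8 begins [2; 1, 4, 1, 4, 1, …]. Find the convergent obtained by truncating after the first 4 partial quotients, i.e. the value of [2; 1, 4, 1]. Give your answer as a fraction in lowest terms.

17/6

Work from the innermost term outward:
Start with 1.
4 + 1/(1/1) = 4 + 1/1 = 5/1
1 + 1/(5/1) = 1 + 1/5 = 6/5
2 + 1/(6/5) = 2 + 5/6 = 17/6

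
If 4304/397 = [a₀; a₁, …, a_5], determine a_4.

3

4304 = 10·397 + 334, so a_0 = 10
397 = 1·334 + 63, so a_1 = 1
334 = 5·63 + 19, so a_2 = 5
63 = 3·19 + 6, so a_3 = 3
19 = 3·6 + 1, so a_4 = 3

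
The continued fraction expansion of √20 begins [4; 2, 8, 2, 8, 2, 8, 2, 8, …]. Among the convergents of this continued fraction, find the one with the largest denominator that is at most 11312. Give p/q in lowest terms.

24476/5473

List convergents until the denominator exceeds the bound:
a_0 = 4: 4/1  (≤ bound)
a_1 = 2: 9/2  (≤ bound)
a_2 = 8: 76/17  (≤ bound)
a_3 = 2: 161/36  (≤ bound)
a_4 = 8: 1364/305  (≤ bound)
a_5 = 2: 2889/646  (≤ bound)
a_6 = 8: 24476/5473  (≤ bound)
a_7 = 2: 51841/11592  (> 11312, stop)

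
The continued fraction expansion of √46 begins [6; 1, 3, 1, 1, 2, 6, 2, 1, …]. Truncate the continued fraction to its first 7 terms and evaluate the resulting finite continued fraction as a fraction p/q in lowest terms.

Start with 6.
2 + 1/(6/1) = 2 + 1/6 = 13/6
1 + 1/(13/6) = 1 + 6/13 = 19/13
1 + 1/(19/13) = 1 + 13/19 = 32/19
3 + 1/(32/19) = 3 + 19/32 = 115/32
1 + 1/(115/32) = 1 + 32/115 = 147/115
6 + 1/(147/115) = 6 + 115/147 = 997/147

997/147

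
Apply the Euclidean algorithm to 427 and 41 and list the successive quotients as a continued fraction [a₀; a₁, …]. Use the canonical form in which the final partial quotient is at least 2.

[10; 2, 2, 2, 3]

⌊427/41⌋ = 10, remainder 17
⌊41/17⌋ = 2, remainder 7
⌊17/7⌋ = 2, remainder 3
⌊7/3⌋ = 2, remainder 1
⌊3/1⌋ = 3, remainder 0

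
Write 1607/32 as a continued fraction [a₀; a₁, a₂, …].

Repeatedly divide and take the remainder:
⌊1607/32⌋ = 50, remainder 7
⌊32/7⌋ = 4, remainder 4
⌊7/4⌋ = 1, remainder 3
⌊4/3⌋ = 1, remainder 1
⌊3/1⌋ = 3, remainder 0

[50; 4, 1, 1, 3]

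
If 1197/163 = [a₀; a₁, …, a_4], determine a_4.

5

⌊1197/163⌋ = 7, remainder 56
⌊163/56⌋ = 2, remainder 51
⌊56/51⌋ = 1, remainder 5
⌊51/5⌋ = 10, remainder 1
⌊5/1⌋ = 5, remainder 0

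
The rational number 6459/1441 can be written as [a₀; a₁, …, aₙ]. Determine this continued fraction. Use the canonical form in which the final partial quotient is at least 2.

[4; 2, 13, 1, 1, 1, 2, 6]

6459 = 4·1441 + 695, so a_0 = 4
1441 = 2·695 + 51, so a_1 = 2
695 = 13·51 + 32, so a_2 = 13
51 = 1·32 + 19, so a_3 = 1
32 = 1·19 + 13, so a_4 = 1
19 = 1·13 + 6, so a_5 = 1
13 = 2·6 + 1, so a_6 = 2
6 = 6·1 + 0, so a_7 = 6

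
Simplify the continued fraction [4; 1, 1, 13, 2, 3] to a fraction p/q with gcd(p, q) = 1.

881/195

Starting at the tail and folding back:
Start with 3.
2 + 1/(3/1) = 2 + 1/3 = 7/3
13 + 1/(7/3) = 13 + 3/7 = 94/7
1 + 1/(94/7) = 1 + 7/94 = 101/94
1 + 1/(101/94) = 1 + 94/101 = 195/101
4 + 1/(195/101) = 4 + 101/195 = 881/195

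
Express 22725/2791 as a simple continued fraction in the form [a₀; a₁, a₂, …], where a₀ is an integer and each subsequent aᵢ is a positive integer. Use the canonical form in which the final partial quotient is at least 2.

[8; 7, 33, 12]

Apply division with remainder until the remainder is 0:
22725 = 8·2791 + 397, so a_0 = 8
2791 = 7·397 + 12, so a_1 = 7
397 = 33·12 + 1, so a_2 = 33
12 = 12·1 + 0, so a_3 = 12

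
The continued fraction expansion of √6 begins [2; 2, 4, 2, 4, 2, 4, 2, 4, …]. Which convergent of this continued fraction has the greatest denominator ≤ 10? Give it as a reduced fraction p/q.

List convergents until the denominator exceeds the bound:
a_0 = 2: 2/1  (≤ bound)
a_1 = 2: 5/2  (≤ bound)
a_2 = 4: 22/9  (≤ bound)
a_3 = 2: 49/20  (> 10, stop)

22/9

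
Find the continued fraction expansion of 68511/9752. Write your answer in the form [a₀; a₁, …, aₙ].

[7; 39, 2, 13, 4, 2]

Repeatedly divide and take the remainder:
68511 = 7·9752 + 247, so a_0 = 7
9752 = 39·247 + 119, so a_1 = 39
247 = 2·119 + 9, so a_2 = 2
119 = 13·9 + 2, so a_3 = 13
9 = 4·2 + 1, so a_4 = 4
2 = 2·1 + 0, so a_5 = 2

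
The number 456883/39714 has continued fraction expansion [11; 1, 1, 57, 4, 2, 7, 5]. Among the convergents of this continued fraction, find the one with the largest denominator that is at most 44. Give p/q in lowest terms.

a_0 = 11: 11/1  (≤ bound)
a_1 = 1: 12/1  (≤ bound)
a_2 = 1: 23/2  (≤ bound)
a_3 = 57: 1323/115  (> 44, stop)

23/2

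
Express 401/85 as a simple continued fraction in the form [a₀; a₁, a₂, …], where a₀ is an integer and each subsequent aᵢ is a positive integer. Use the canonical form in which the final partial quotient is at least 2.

[4; 1, 2, 1, 1, 5, 2]

⌊401/85⌋ = 4, remainder 61
⌊85/61⌋ = 1, remainder 24
⌊61/24⌋ = 2, remainder 13
⌊24/13⌋ = 1, remainder 11
⌊13/11⌋ = 1, remainder 2
⌊11/2⌋ = 5, remainder 1
⌊2/1⌋ = 2, remainder 0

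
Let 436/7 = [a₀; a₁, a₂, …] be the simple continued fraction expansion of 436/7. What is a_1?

3

Apply division with remainder until the remainder is 0:
⌊436/7⌋ = 62, remainder 2
⌊7/2⌋ = 3, remainder 1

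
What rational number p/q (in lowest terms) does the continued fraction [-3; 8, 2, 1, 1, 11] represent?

Use the convergent recurrence hₖ = aₖ·hₖ₋₁ + hₖ₋₂ (and likewise for the denominators kₖ):
a_0 = -3: -3/1
a_1 = 8: -23/8
a_2 = 2: -49/17
a_3 = 1: -72/25
a_4 = 1: -121/42
a_5 = 11: -1403/487

-1403/487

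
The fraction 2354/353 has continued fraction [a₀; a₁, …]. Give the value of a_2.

2

2354 = 6·353 + 236, so a_0 = 6
353 = 1·236 + 117, so a_1 = 1
236 = 2·117 + 2, so a_2 = 2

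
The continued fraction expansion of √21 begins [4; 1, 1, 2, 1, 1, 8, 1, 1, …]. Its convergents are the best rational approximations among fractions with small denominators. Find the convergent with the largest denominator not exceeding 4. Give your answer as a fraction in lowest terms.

9/2

a_0 = 4: 4/1  (≤ bound)
a_1 = 1: 5/1  (≤ bound)
a_2 = 1: 9/2  (≤ bound)
a_3 = 2: 23/5  (> 4, stop)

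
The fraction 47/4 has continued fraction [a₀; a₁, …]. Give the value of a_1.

1

Run the Euclidean algorithm, recording each quotient:
47 = 11·4 + 3, so a_0 = 11
4 = 1·3 + 1, so a_1 = 1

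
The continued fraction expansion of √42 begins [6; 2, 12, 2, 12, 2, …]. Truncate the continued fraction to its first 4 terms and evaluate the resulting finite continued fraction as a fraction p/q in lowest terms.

a_0 = 6: 6/1
a_1 = 2: 13/2
a_2 = 12: 162/25
a_3 = 2: 337/52

337/52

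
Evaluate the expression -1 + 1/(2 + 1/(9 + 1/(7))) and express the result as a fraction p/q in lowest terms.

-71/135

a_0 = -1: -1/1
a_1 = 2: -1/2
a_2 = 9: -10/19
a_3 = 7: -71/135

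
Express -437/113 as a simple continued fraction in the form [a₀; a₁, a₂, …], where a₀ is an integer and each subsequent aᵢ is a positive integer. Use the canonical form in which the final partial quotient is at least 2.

Apply division with remainder until the remainder is 0:
-437 ÷ 113 → quotient -4, remainder 15
113 ÷ 15 → quotient 7, remainder 8
15 ÷ 8 → quotient 1, remainder 7
8 ÷ 7 → quotient 1, remainder 1
7 ÷ 1 → quotient 7, remainder 0

[-4; 7, 1, 1, 7]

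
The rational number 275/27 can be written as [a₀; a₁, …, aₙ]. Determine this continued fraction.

⌊275/27⌋ = 10, remainder 5
⌊27/5⌋ = 5, remainder 2
⌊5/2⌋ = 2, remainder 1
⌊2/1⌋ = 2, remainder 0

[10; 5, 2, 2]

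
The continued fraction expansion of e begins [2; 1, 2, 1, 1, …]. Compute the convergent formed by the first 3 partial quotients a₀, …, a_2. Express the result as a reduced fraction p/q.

8/3

a_0 = 2: 2/1
a_1 = 1: 3/1
a_2 = 2: 8/3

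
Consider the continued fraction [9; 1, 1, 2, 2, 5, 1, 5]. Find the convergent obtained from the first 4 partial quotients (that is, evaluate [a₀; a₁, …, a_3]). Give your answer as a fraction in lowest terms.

48/5

Start with 2.
1 + 1/(2/1) = 1 + 1/2 = 3/2
1 + 1/(3/2) = 1 + 2/3 = 5/3
9 + 1/(5/3) = 9 + 3/5 = 48/5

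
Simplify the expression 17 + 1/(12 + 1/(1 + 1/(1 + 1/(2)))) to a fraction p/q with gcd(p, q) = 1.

Start with 2.
1 + 1/(2/1) = 1 + 1/2 = 3/2
1 + 1/(3/2) = 1 + 2/3 = 5/3
12 + 1/(5/3) = 12 + 3/5 = 63/5
17 + 1/(63/5) = 17 + 5/63 = 1076/63

1076/63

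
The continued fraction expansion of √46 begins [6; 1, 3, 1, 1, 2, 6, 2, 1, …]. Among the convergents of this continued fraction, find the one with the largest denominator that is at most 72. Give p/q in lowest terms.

156/23

a_0 = 6: 6/1  (≤ bound)
a_1 = 1: 7/1  (≤ bound)
a_2 = 3: 27/4  (≤ bound)
a_3 = 1: 34/5  (≤ bound)
a_4 = 1: 61/9  (≤ bound)
a_5 = 2: 156/23  (≤ bound)
a_6 = 6: 997/147  (> 72, stop)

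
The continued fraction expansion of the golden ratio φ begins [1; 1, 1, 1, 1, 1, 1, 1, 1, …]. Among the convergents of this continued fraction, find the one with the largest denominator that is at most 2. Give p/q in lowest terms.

3/2

a_0 = 1: 1/1  (≤ bound)
a_1 = 1: 2/1  (≤ bound)
a_2 = 1: 3/2  (≤ bound)
a_3 = 1: 5/3  (> 2, stop)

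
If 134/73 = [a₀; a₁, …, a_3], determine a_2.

5

Apply division with remainder until the remainder is 0:
134 = 1·73 + 61, so a_0 = 1
73 = 1·61 + 12, so a_1 = 1
61 = 5·12 + 1, so a_2 = 5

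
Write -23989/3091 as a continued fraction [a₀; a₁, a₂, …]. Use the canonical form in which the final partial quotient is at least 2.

[-8; 4, 5, 2, 9, 7]

⌊-23989/3091⌋ = -8, remainder 739
⌊3091/739⌋ = 4, remainder 135
⌊739/135⌋ = 5, remainder 64
⌊135/64⌋ = 2, remainder 7
⌊64/7⌋ = 9, remainder 1
⌊7/1⌋ = 7, remainder 0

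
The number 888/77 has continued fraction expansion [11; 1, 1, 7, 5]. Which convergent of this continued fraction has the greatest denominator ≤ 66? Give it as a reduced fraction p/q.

173/15

a_0 = 11: 11/1  (≤ bound)
a_1 = 1: 12/1  (≤ bound)
a_2 = 1: 23/2  (≤ bound)
a_3 = 7: 173/15  (≤ bound)
a_4 = 5: 888/77  (> 66, stop)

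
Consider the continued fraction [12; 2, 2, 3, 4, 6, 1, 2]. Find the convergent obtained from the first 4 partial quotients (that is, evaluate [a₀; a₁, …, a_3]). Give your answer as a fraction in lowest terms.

211/17

a_0 = 12: 12/1
a_1 = 2: 25/2
a_2 = 2: 62/5
a_3 = 3: 211/17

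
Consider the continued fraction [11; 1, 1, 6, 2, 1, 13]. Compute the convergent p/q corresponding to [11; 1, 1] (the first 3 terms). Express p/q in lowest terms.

Use the convergent recurrence hₖ = aₖ·hₖ₋₁ + hₖ₋₂ (and likewise for the denominators kₖ):
a_0 = 11: 11/1
a_1 = 1: 12/1
a_2 = 1: 23/2

23/2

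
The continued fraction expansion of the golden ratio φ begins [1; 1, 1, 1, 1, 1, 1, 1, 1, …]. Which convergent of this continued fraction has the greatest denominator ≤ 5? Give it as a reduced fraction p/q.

a_0 = 1: 1/1  (≤ bound)
a_1 = 1: 2/1  (≤ bound)
a_2 = 1: 3/2  (≤ bound)
a_3 = 1: 5/3  (≤ bound)
a_4 = 1: 8/5  (≤ bound)
a_5 = 1: 13/8  (> 5, stop)

8/5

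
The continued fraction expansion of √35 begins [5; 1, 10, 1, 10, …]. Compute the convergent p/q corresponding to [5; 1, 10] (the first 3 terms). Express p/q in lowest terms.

65/11

Start with 10.
1 + 1/(10/1) = 1 + 1/10 = 11/10
5 + 1/(11/10) = 5 + 10/11 = 65/11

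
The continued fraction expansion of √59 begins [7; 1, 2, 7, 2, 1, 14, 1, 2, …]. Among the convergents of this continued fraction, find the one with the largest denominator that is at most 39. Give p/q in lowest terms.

169/22

a_0 = 7: 7/1  (≤ bound)
a_1 = 1: 8/1  (≤ bound)
a_2 = 2: 23/3  (≤ bound)
a_3 = 7: 169/22  (≤ bound)
a_4 = 2: 361/47  (> 39, stop)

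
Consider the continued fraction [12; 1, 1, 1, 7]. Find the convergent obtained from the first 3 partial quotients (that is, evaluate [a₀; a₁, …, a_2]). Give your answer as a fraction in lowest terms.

Collapse the nested fraction from the inside out:
Start with 1.
1 + 1/(1/1) = 1 + 1/1 = 2/1
12 + 1/(2/1) = 12 + 1/2 = 25/2

25/2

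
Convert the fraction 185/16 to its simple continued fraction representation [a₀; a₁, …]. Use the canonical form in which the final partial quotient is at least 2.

⌊185/16⌋ = 11, remainder 9
⌊16/9⌋ = 1, remainder 7
⌊9/7⌋ = 1, remainder 2
⌊7/2⌋ = 3, remainder 1
⌊2/1⌋ = 2, remainder 0

[11; 1, 1, 3, 2]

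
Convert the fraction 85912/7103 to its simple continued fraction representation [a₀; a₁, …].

Apply division with remainder until the remainder is 0:
⌊85912/7103⌋ = 12, remainder 676
⌊7103/676⌋ = 10, remainder 343
⌊676/343⌋ = 1, remainder 333
⌊343/333⌋ = 1, remainder 10
⌊333/10⌋ = 33, remainder 3
⌊10/3⌋ = 3, remainder 1
⌊3/1⌋ = 3, remainder 0

[12; 10, 1, 1, 33, 3, 3]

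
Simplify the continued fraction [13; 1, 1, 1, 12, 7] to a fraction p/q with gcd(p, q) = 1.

3674/269

Start with 7.
12 + 1/(7/1) = 12 + 1/7 = 85/7
1 + 1/(85/7) = 1 + 7/85 = 92/85
1 + 1/(92/85) = 1 + 85/92 = 177/92
1 + 1/(177/92) = 1 + 92/177 = 269/177
13 + 1/(269/177) = 13 + 177/269 = 3674/269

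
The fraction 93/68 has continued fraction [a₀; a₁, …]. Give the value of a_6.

Run the Euclidean algorithm, recording each quotient:
93 = 1·68 + 25, so a_0 = 1
68 = 2·25 + 18, so a_1 = 2
25 = 1·18 + 7, so a_2 = 1
18 = 2·7 + 4, so a_3 = 2
7 = 1·4 + 3, so a_4 = 1
4 = 1·3 + 1, so a_5 = 1
3 = 3·1 + 0, so a_6 = 3

3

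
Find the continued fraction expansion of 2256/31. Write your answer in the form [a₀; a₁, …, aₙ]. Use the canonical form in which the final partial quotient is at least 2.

2256 ÷ 31 → quotient 72, remainder 24
31 ÷ 24 → quotient 1, remainder 7
24 ÷ 7 → quotient 3, remainder 3
7 ÷ 3 → quotient 2, remainder 1
3 ÷ 1 → quotient 3, remainder 0

[72; 1, 3, 2, 3]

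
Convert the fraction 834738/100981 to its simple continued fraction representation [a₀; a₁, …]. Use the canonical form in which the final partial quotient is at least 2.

[8; 3, 1, 3, 11, 2, 6, 44]

834738 = 8·100981 + 26890, so a_0 = 8
100981 = 3·26890 + 20311, so a_1 = 3
26890 = 1·20311 + 6579, so a_2 = 1
20311 = 3·6579 + 574, so a_3 = 3
6579 = 11·574 + 265, so a_4 = 11
574 = 2·265 + 44, so a_5 = 2
265 = 6·44 + 1, so a_6 = 6
44 = 44·1 + 0, so a_7 = 44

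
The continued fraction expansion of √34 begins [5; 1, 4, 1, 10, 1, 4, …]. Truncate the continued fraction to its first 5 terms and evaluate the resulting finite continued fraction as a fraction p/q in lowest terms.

Starting at the tail and folding back:
Start with 10.
1 + 1/(10/1) = 1 + 1/10 = 11/10
4 + 1/(11/10) = 4 + 10/11 = 54/11
1 + 1/(54/11) = 1 + 11/54 = 65/54
5 + 1/(65/54) = 5 + 54/65 = 379/65

379/65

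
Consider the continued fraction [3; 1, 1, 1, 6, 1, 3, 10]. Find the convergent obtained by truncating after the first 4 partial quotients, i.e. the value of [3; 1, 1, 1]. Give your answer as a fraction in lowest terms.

11/3

Compute successive convergents:
a_0 = 3: 3/1
a_1 = 1: 4/1
a_2 = 1: 7/2
a_3 = 1: 11/3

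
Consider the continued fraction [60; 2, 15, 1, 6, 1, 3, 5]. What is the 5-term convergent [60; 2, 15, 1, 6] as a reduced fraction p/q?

Use the convergent recurrence hₖ = aₖ·hₖ₋₁ + hₖ₋₂ (and likewise for the denominators kₖ):
a_0 = 60: 60/1
a_1 = 2: 121/2
a_2 = 15: 1875/31
a_3 = 1: 1996/33
a_4 = 6: 13851/229

13851/229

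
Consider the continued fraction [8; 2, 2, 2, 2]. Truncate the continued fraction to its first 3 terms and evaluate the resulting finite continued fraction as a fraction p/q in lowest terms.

Compute successive convergents:
a_0 = 8: 8/1
a_1 = 2: 17/2
a_2 = 2: 42/5

42/5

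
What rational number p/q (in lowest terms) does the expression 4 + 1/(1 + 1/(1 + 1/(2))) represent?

Start with 2.
1 + 1/(2/1) = 1 + 1/2 = 3/2
1 + 1/(3/2) = 1 + 2/3 = 5/3
4 + 1/(5/3) = 4 + 3/5 = 23/5

23/5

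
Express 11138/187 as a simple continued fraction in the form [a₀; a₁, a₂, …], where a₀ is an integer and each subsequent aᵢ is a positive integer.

Run the Euclidean algorithm, recording each quotient:
11138 ÷ 187 → quotient 59, remainder 105
187 ÷ 105 → quotient 1, remainder 82
105 ÷ 82 → quotient 1, remainder 23
82 ÷ 23 → quotient 3, remainder 13
23 ÷ 13 → quotient 1, remainder 10
13 ÷ 10 → quotient 1, remainder 3
10 ÷ 3 → quotient 3, remainder 1
3 ÷ 1 → quotient 3, remainder 0

[59; 1, 1, 3, 1, 1, 3, 3]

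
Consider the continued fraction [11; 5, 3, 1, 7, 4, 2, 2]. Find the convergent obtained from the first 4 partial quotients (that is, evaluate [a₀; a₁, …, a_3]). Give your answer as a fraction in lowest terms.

Compute successive convergents:
a_0 = 11: 11/1
a_1 = 5: 56/5
a_2 = 3: 179/16
a_3 = 1: 235/21

235/21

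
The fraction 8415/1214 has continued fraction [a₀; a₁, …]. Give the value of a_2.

Apply division with remainder until the remainder is 0:
⌊8415/1214⌋ = 6, remainder 1131
⌊1214/1131⌋ = 1, remainder 83
⌊1131/83⌋ = 13, remainder 52

13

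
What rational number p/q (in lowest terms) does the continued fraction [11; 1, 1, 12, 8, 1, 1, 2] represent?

Start with 2.
1 + 1/(2/1) = 1 + 1/2 = 3/2
1 + 1/(3/2) = 1 + 2/3 = 5/3
8 + 1/(5/3) = 8 + 3/5 = 43/5
12 + 1/(43/5) = 12 + 5/43 = 521/43
1 + 1/(521/43) = 1 + 43/521 = 564/521
1 + 1/(564/521) = 1 + 521/564 = 1085/564
11 + 1/(1085/564) = 11 + 564/1085 = 12499/1085

12499/1085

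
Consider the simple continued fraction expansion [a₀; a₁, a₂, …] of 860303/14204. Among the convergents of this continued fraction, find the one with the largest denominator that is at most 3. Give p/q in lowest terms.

121/2

a_0 = 60: 60/1  (≤ bound)
a_1 = 1: 61/1  (≤ bound)
a_2 = 1: 121/2  (≤ bound)
a_3 = 3: 424/7  (> 3, stop)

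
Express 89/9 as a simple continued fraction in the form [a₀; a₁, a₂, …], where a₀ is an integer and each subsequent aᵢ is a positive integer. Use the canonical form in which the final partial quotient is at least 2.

Run the Euclidean algorithm, recording each quotient:
⌊89/9⌋ = 9, remainder 8
⌊9/8⌋ = 1, remainder 1
⌊8/1⌋ = 8, remainder 0

[9; 1, 8]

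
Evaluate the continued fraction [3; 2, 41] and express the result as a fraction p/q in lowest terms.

290/83

Compute successive convergents:
a_0 = 3: 3/1
a_1 = 2: 7/2
a_2 = 41: 290/83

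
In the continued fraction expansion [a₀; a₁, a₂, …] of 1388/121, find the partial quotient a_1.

1388 = 11·121 + 57, so a_0 = 11
121 = 2·57 + 7, so a_1 = 2

2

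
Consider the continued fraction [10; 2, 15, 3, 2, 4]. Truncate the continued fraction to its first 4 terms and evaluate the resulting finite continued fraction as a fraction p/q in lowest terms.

Compute successive convergents:
a_0 = 10: 10/1
a_1 = 2: 21/2
a_2 = 15: 325/31
a_3 = 3: 996/95

996/95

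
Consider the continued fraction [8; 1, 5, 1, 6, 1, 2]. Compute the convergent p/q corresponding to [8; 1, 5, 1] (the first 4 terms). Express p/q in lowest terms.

62/7

Starting at the tail and folding back:
Start with 1.
5 + 1/(1/1) = 5 + 1/1 = 6/1
1 + 1/(6/1) = 1 + 1/6 = 7/6
8 + 1/(7/6) = 8 + 6/7 = 62/7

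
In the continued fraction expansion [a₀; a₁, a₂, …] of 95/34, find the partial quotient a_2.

3

95 ÷ 34 → quotient 2, remainder 27
34 ÷ 27 → quotient 1, remainder 7
27 ÷ 7 → quotient 3, remainder 6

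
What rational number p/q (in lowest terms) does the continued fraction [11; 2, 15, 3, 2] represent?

2538/221

Use the convergent recurrence hₖ = aₖ·hₖ₋₁ + hₖ₋₂ (and likewise for the denominators kₖ):
a_0 = 11: 11/1
a_1 = 2: 23/2
a_2 = 15: 356/31
a_3 = 3: 1091/95
a_4 = 2: 2538/221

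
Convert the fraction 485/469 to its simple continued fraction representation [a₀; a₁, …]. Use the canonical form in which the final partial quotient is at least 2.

[1; 29, 3, 5]

485 = 1·469 + 16, so a_0 = 1
469 = 29·16 + 5, so a_1 = 29
16 = 3·5 + 1, so a_2 = 3
5 = 5·1 + 0, so a_3 = 5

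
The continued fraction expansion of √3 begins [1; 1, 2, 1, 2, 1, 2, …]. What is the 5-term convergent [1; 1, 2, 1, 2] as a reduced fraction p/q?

a_0 = 1: 1/1
a_1 = 1: 2/1
a_2 = 2: 5/3
a_3 = 1: 7/4
a_4 = 2: 19/11

19/11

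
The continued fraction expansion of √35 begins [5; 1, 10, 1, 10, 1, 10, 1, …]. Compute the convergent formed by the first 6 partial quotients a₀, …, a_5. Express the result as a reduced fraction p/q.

846/143

Build up convergents one term at a time:
a_0 = 5: 5/1
a_1 = 1: 6/1
a_2 = 10: 65/11
a_3 = 1: 71/12
a_4 = 10: 775/131
a_5 = 1: 846/143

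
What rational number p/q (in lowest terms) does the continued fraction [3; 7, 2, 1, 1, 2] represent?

Start with 2.
1 + 1/(2/1) = 1 + 1/2 = 3/2
1 + 1/(3/2) = 1 + 2/3 = 5/3
2 + 1/(5/3) = 2 + 3/5 = 13/5
7 + 1/(13/5) = 7 + 5/13 = 96/13
3 + 1/(96/13) = 3 + 13/96 = 301/96

301/96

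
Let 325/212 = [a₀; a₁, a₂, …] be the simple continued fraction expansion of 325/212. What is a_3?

⌊325/212⌋ = 1, remainder 113
⌊212/113⌋ = 1, remainder 99
⌊113/99⌋ = 1, remainder 14
⌊99/14⌋ = 7, remainder 1

7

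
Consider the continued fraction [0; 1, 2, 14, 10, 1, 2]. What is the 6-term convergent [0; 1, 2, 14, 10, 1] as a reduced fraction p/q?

321/476

Compute successive convergents:
a_0 = 0: 0/1
a_1 = 1: 1/1
a_2 = 2: 2/3
a_3 = 14: 29/43
a_4 = 10: 292/433
a_5 = 1: 321/476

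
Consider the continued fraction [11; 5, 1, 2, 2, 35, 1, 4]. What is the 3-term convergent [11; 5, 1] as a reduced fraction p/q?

67/6

Start with 1.
5 + 1/(1/1) = 5 + 1/1 = 6/1
11 + 1/(6/1) = 11 + 1/6 = 67/6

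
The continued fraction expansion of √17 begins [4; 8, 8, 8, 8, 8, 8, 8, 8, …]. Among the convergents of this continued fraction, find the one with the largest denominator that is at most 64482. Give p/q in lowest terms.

List convergents until the denominator exceeds the bound:
a_0 = 4: 4/1  (≤ bound)
a_1 = 8: 33/8  (≤ bound)
a_2 = 8: 268/65  (≤ bound)
a_3 = 8: 2177/528  (≤ bound)
a_4 = 8: 17684/4289  (≤ bound)
a_5 = 8: 143649/34840  (≤ bound)
a_6 = 8: 1166876/283009  (> 64482, stop)

143649/34840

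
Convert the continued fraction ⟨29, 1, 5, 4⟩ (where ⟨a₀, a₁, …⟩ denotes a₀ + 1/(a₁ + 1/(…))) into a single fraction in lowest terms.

Work from the innermost term outward:
Start with 4.
5 + 1/(4/1) = 5 + 1/4 = 21/4
1 + 1/(21/4) = 1 + 4/21 = 25/21
29 + 1/(25/21) = 29 + 21/25 = 746/25

746/25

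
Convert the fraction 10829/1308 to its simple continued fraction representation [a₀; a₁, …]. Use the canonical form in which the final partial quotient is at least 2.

[8; 3, 1, 1, 2, 2, 30]

10829 = 8·1308 + 365, so a_0 = 8
1308 = 3·365 + 213, so a_1 = 3
365 = 1·213 + 152, so a_2 = 1
213 = 1·152 + 61, so a_3 = 1
152 = 2·61 + 30, so a_4 = 2
61 = 2·30 + 1, so a_5 = 2
30 = 30·1 + 0, so a_6 = 30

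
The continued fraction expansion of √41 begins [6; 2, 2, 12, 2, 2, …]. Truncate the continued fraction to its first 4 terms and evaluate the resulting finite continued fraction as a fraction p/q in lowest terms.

397/62

a_0 = 6: 6/1
a_1 = 2: 13/2
a_2 = 2: 32/5
a_3 = 12: 397/62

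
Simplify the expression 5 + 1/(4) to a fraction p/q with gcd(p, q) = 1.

Collapse the nested fraction from the inside out:
Start with 4.
5 + 1/(4/1) = 5 + 1/4 = 21/4

21/4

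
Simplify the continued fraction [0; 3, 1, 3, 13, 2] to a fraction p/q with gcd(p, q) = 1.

110/413

Work from the innermost term outward:
Start with 2.
13 + 1/(2/1) = 13 + 1/2 = 27/2
3 + 1/(27/2) = 3 + 2/27 = 83/27
1 + 1/(83/27) = 1 + 27/83 = 110/83
3 + 1/(110/83) = 3 + 83/110 = 413/110
0 + 1/(413/110) = 0 + 110/413 = 110/413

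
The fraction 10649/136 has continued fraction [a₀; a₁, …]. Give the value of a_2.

3

⌊10649/136⌋ = 78, remainder 41
⌊136/41⌋ = 3, remainder 13
⌊41/13⌋ = 3, remainder 2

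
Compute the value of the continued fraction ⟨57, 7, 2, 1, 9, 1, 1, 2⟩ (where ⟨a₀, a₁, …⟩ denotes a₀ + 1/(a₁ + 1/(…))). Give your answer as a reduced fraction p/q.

64621/1131

Build up convergents one term at a time:
a_0 = 57: 57/1
a_1 = 7: 400/7
a_2 = 2: 857/15
a_3 = 1: 1257/22
a_4 = 9: 12170/213
a_5 = 1: 13427/235
a_6 = 1: 25597/448
a_7 = 2: 64621/1131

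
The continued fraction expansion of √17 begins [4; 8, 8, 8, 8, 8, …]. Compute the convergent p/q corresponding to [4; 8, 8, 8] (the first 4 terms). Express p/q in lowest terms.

2177/528

Start with 8.
8 + 1/(8/1) = 8 + 1/8 = 65/8
8 + 1/(65/8) = 8 + 8/65 = 528/65
4 + 1/(528/65) = 4 + 65/528 = 2177/528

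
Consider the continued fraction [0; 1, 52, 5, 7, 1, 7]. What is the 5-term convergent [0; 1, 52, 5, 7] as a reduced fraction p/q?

1879/1915

a_0 = 0: 0/1
a_1 = 1: 1/1
a_2 = 52: 52/53
a_3 = 5: 261/266
a_4 = 7: 1879/1915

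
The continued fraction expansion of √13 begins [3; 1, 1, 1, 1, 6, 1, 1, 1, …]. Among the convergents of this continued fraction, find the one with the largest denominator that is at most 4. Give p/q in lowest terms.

a_0 = 3: 3/1  (≤ bound)
a_1 = 1: 4/1  (≤ bound)
a_2 = 1: 7/2  (≤ bound)
a_3 = 1: 11/3  (≤ bound)
a_4 = 1: 18/5  (> 4, stop)

11/3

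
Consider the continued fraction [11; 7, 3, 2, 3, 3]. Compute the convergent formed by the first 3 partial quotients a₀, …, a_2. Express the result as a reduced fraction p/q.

245/22

Start with 3.
7 + 1/(3/1) = 7 + 1/3 = 22/3
11 + 1/(22/3) = 11 + 3/22 = 245/22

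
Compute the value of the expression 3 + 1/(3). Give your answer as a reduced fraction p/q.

10/3

a_0 = 3: 3/1
a_1 = 3: 10/3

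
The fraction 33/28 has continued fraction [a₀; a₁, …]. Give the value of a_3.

1

Run the Euclidean algorithm, recording each quotient:
⌊33/28⌋ = 1, remainder 5
⌊28/5⌋ = 5, remainder 3
⌊5/3⌋ = 1, remainder 2
⌊3/2⌋ = 1, remainder 1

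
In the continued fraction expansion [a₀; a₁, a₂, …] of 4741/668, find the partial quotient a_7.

3

4741 ÷ 668 → quotient 7, remainder 65
668 ÷ 65 → quotient 10, remainder 18
65 ÷ 18 → quotient 3, remainder 11
18 ÷ 11 → quotient 1, remainder 7
11 ÷ 7 → quotient 1, remainder 4
7 ÷ 4 → quotient 1, remainder 3
4 ÷ 3 → quotient 1, remainder 1
3 ÷ 1 → quotient 3, remainder 0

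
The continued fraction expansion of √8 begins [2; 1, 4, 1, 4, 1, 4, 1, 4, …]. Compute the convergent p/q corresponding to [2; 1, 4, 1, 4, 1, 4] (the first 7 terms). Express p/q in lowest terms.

Start with 4.
1 + 1/(4/1) = 1 + 1/4 = 5/4
4 + 1/(5/4) = 4 + 4/5 = 24/5
1 + 1/(24/5) = 1 + 5/24 = 29/24
4 + 1/(29/24) = 4 + 24/29 = 140/29
1 + 1/(140/29) = 1 + 29/140 = 169/140
2 + 1/(169/140) = 2 + 140/169 = 478/169

478/169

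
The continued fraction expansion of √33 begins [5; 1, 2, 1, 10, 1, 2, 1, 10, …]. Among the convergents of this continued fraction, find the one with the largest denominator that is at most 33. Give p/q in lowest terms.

23/4

List convergents until the denominator exceeds the bound:
a_0 = 5: 5/1  (≤ bound)
a_1 = 1: 6/1  (≤ bound)
a_2 = 2: 17/3  (≤ bound)
a_3 = 1: 23/4  (≤ bound)
a_4 = 10: 247/43  (> 33, stop)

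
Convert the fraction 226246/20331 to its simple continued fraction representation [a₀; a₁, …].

[11; 7, 1, 4, 8, 2, 14, 2]

⌊226246/20331⌋ = 11, remainder 2605
⌊20331/2605⌋ = 7, remainder 2096
⌊2605/2096⌋ = 1, remainder 509
⌊2096/509⌋ = 4, remainder 60
⌊509/60⌋ = 8, remainder 29
⌊60/29⌋ = 2, remainder 2
⌊29/2⌋ = 14, remainder 1
⌊2/1⌋ = 2, remainder 0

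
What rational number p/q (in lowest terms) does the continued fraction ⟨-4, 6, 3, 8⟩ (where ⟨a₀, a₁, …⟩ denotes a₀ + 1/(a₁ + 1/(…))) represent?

-607/158

a_0 = -4: -4/1
a_1 = 6: -23/6
a_2 = 3: -73/19
a_3 = 8: -607/158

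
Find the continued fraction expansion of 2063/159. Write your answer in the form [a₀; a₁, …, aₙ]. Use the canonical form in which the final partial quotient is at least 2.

[12; 1, 38, 1, 3]

Repeatedly divide and take the remainder:
2063 = 12·159 + 155, so a_0 = 12
159 = 1·155 + 4, so a_1 = 1
155 = 38·4 + 3, so a_2 = 38
4 = 1·3 + 1, so a_3 = 1
3 = 3·1 + 0, so a_4 = 3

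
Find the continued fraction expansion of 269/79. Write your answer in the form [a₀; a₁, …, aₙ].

269 ÷ 79 → quotient 3, remainder 32
79 ÷ 32 → quotient 2, remainder 15
32 ÷ 15 → quotient 2, remainder 2
15 ÷ 2 → quotient 7, remainder 1
2 ÷ 1 → quotient 2, remainder 0

[3; 2, 2, 7, 2]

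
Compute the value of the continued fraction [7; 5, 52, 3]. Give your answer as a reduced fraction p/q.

5673/788

Collapse the nested fraction from the inside out:
Start with 3.
52 + 1/(3/1) = 52 + 1/3 = 157/3
5 + 1/(157/3) = 5 + 3/157 = 788/157
7 + 1/(788/157) = 7 + 157/788 = 5673/788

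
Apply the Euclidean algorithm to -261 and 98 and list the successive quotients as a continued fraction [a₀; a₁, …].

⌊-261/98⌋ = -3, remainder 33
⌊98/33⌋ = 2, remainder 32
⌊33/32⌋ = 1, remainder 1
⌊32/1⌋ = 32, remainder 0

[-3; 2, 1, 32]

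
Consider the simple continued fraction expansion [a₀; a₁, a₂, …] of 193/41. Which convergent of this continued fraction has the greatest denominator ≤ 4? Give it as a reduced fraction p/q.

List convergents until the denominator exceeds the bound:
a_0 = 4: 4/1  (≤ bound)
a_1 = 1: 5/1  (≤ bound)
a_2 = 2: 14/3  (≤ bound)
a_3 = 2: 33/7  (> 4, stop)

14/3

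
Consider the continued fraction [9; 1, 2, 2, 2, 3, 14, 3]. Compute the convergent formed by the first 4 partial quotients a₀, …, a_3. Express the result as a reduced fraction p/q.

a_0 = 9: 9/1
a_1 = 1: 10/1
a_2 = 2: 29/3
a_3 = 2: 68/7

68/7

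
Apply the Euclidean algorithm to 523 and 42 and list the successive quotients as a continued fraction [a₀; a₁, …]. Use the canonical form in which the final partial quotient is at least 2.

[12; 2, 4, 1, 3]

Repeatedly divide and take the remainder:
⌊523/42⌋ = 12, remainder 19
⌊42/19⌋ = 2, remainder 4
⌊19/4⌋ = 4, remainder 3
⌊4/3⌋ = 1, remainder 1
⌊3/1⌋ = 3, remainder 0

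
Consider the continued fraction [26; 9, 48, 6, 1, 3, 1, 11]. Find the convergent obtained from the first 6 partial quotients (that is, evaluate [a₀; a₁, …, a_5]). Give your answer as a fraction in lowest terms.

Build up convergents one term at a time:
a_0 = 26: 26/1
a_1 = 9: 235/9
a_2 = 48: 11306/433
a_3 = 6: 68071/2607
a_4 = 1: 79377/3040
a_5 = 3: 306202/11727

306202/11727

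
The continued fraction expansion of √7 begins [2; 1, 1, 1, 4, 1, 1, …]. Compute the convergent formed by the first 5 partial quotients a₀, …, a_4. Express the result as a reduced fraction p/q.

Start with 4.
1 + 1/(4/1) = 1 + 1/4 = 5/4
1 + 1/(5/4) = 1 + 4/5 = 9/5
1 + 1/(9/5) = 1 + 5/9 = 14/9
2 + 1/(14/9) = 2 + 9/14 = 37/14

37/14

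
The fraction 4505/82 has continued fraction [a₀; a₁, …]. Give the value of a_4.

2

⌊4505/82⌋ = 54, remainder 77
⌊82/77⌋ = 1, remainder 5
⌊77/5⌋ = 15, remainder 2
⌊5/2⌋ = 2, remainder 1
⌊2/1⌋ = 2, remainder 0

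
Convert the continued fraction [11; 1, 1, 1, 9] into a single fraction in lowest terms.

338/29

Start with 9.
1 + 1/(9/1) = 1 + 1/9 = 10/9
1 + 1/(10/9) = 1 + 9/10 = 19/10
1 + 1/(19/10) = 1 + 10/19 = 29/19
11 + 1/(29/19) = 11 + 19/29 = 338/29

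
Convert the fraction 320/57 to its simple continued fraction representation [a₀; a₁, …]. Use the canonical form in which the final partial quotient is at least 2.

320 ÷ 57 → quotient 5, remainder 35
57 ÷ 35 → quotient 1, remainder 22
35 ÷ 22 → quotient 1, remainder 13
22 ÷ 13 → quotient 1, remainder 9
13 ÷ 9 → quotient 1, remainder 4
9 ÷ 4 → quotient 2, remainder 1
4 ÷ 1 → quotient 4, remainder 0

[5; 1, 1, 1, 1, 2, 4]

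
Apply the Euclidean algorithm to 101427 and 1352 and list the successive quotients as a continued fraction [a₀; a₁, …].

101427 = 75·1352 + 27, so a_0 = 75
1352 = 50·27 + 2, so a_1 = 50
27 = 13·2 + 1, so a_2 = 13
2 = 2·1 + 0, so a_3 = 2

[75; 50, 13, 2]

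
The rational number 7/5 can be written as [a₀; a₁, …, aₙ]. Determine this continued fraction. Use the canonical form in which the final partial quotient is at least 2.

Run the Euclidean algorithm, recording each quotient:
7 ÷ 5 → quotient 1, remainder 2
5 ÷ 2 → quotient 2, remainder 1
2 ÷ 1 → quotient 2, remainder 0

[1; 2, 2]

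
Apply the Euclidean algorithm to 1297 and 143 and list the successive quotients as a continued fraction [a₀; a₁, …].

Apply division with remainder until the remainder is 0:
1297 ÷ 143 → quotient 9, remainder 10
143 ÷ 10 → quotient 14, remainder 3
10 ÷ 3 → quotient 3, remainder 1
3 ÷ 1 → quotient 3, remainder 0

[9; 14, 3, 3]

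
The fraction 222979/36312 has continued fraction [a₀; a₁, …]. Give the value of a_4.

Repeatedly divide and take the remainder:
⌊222979/36312⌋ = 6, remainder 5107
⌊36312/5107⌋ = 7, remainder 563
⌊5107/563⌋ = 9, remainder 40
⌊563/40⌋ = 14, remainder 3
⌊40/3⌋ = 13, remainder 1

13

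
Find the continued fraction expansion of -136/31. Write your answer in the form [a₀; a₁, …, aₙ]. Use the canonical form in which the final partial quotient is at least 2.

⌊-136/31⌋ = -5, remainder 19
⌊31/19⌋ = 1, remainder 12
⌊19/12⌋ = 1, remainder 7
⌊12/7⌋ = 1, remainder 5
⌊7/5⌋ = 1, remainder 2
⌊5/2⌋ = 2, remainder 1
⌊2/1⌋ = 2, remainder 0

[-5; 1, 1, 1, 1, 2, 2]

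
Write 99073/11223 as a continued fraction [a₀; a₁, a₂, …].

99073 = 8·11223 + 9289, so a_0 = 8
11223 = 1·9289 + 1934, so a_1 = 1
9289 = 4·1934 + 1553, so a_2 = 4
1934 = 1·1553 + 381, so a_3 = 1
1553 = 4·381 + 29, so a_4 = 4
381 = 13·29 + 4, so a_5 = 13
29 = 7·4 + 1, so a_6 = 7
4 = 4·1 + 0, so a_7 = 4

[8; 1, 4, 1, 4, 13, 7, 4]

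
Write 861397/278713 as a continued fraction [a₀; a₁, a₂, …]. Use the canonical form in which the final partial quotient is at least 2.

[3; 11, 28, 1, 6, 2, 11, 5]

⌊861397/278713⌋ = 3, remainder 25258
⌊278713/25258⌋ = 11, remainder 875
⌊25258/875⌋ = 28, remainder 758
⌊875/758⌋ = 1, remainder 117
⌊758/117⌋ = 6, remainder 56
⌊117/56⌋ = 2, remainder 5
⌊56/5⌋ = 11, remainder 1
⌊5/1⌋ = 5, remainder 0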